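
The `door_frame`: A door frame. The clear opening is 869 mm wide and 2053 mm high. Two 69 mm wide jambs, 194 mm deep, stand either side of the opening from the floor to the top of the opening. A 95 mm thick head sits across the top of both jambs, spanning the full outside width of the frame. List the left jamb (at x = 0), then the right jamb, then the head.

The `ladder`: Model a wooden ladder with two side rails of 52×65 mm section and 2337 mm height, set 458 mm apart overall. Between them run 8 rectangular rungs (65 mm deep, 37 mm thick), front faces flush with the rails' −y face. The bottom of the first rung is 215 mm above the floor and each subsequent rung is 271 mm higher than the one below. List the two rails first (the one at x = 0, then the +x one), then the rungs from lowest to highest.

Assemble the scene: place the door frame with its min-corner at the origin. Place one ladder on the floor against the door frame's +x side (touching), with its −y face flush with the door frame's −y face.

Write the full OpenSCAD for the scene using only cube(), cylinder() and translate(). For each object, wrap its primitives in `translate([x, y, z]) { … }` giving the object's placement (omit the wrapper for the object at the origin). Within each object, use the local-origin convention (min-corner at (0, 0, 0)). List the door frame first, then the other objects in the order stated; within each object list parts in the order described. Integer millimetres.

cube([69, 194, 2053]);
translate([938, 0, 0]) cube([69, 194, 2053]);
translate([0, 0, 2053]) cube([1007, 194, 95]);
translate([1007, 0, 0]) {
  cube([52, 65, 2337]);
  translate([406, 0, 0]) cube([52, 65, 2337]);
  translate([52, 0, 215]) cube([354, 65, 37]);
  translate([52, 0, 486]) cube([354, 65, 37]);
  translate([52, 0, 757]) cube([354, 65, 37]);
  translate([52, 0, 1028]) cube([354, 65, 37]);
  translate([52, 0, 1299]) cube([354, 65, 37]);
  translate([52, 0, 1570]) cube([354, 65, 37]);
  translate([52, 0, 1841]) cube([354, 65, 37]);
  translate([52, 0, 2112]) cube([354, 65, 37]);
}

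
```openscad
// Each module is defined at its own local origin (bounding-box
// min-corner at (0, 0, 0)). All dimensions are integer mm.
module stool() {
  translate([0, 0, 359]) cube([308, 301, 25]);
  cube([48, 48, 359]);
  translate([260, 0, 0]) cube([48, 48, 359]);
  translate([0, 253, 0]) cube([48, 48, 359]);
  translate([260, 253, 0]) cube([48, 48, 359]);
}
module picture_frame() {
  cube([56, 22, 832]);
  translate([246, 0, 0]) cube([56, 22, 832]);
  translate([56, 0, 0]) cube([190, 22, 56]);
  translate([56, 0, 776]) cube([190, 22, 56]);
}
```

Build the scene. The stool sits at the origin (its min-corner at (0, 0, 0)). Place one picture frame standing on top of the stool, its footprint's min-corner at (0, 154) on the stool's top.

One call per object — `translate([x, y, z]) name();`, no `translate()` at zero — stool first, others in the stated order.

stool();
translate([0, 154, 384]) picture_frame();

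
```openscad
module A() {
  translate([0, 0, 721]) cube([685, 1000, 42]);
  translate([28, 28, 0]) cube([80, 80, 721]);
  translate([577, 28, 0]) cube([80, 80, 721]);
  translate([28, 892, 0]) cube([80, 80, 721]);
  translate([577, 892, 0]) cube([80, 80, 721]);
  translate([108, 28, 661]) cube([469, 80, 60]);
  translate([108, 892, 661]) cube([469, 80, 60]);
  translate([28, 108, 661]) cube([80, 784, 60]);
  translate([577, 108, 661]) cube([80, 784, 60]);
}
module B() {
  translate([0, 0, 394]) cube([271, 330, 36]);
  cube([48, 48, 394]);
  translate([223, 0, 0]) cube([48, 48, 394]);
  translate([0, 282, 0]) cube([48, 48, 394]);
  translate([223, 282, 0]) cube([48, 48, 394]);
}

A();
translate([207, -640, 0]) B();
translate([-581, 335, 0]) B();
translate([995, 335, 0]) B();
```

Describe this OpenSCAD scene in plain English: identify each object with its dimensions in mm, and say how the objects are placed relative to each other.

A is a table with a 685×1000 mm rectangular top, 42 mm thick, top surface at z = 763 mm, supported by four 80×80 mm square legs, each inset 28 mm from the nearest pair of top edges, running from the floor. Four apron rails, 80 mm thick and 60 mm tall, run between adjacent legs with their top edges flush with the underside of the top and their outer faces flush with the legs' outer faces.

B is a four-legged stool. The seat is a 271×330×36 mm slab whose top surface is at z = 430 mm; four square legs, each 48×48 mm in cross-section, run from the floor (z = 0) to the underside of the seat, each flush with a corner of the seat.

Three stools sit around the table at the −y, −x, +x sides.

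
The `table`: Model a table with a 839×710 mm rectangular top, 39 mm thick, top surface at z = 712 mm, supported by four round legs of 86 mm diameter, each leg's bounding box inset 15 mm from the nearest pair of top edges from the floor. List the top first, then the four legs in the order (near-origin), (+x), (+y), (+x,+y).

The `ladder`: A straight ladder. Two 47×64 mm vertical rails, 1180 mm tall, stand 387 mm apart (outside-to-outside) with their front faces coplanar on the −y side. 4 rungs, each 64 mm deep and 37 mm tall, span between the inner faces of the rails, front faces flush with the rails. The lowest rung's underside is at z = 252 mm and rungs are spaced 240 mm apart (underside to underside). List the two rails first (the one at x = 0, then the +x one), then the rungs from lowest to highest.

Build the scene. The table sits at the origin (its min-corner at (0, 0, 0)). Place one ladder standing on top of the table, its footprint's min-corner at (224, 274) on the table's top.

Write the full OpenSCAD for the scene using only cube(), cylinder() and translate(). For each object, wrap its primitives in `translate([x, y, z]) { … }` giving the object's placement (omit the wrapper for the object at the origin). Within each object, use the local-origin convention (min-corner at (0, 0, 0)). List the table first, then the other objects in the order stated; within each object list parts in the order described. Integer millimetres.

translate([0, 0, 673]) cube([839, 710, 39]);
translate([58, 58, 0]) cylinder(h = 673, r = 43);
translate([781, 58, 0]) cylinder(h = 673, r = 43);
translate([58, 652, 0]) cylinder(h = 673, r = 43);
translate([781, 652, 0]) cylinder(h = 673, r = 43);
translate([224, 274, 712]) {
  cube([47, 64, 1180]);
  translate([340, 0, 0]) cube([47, 64, 1180]);
  translate([47, 0, 252]) cube([293, 64, 37]);
  translate([47, 0, 492]) cube([293, 64, 37]);
  translate([47, 0, 732]) cube([293, 64, 37]);
  translate([47, 0, 972]) cube([293, 64, 37]);
}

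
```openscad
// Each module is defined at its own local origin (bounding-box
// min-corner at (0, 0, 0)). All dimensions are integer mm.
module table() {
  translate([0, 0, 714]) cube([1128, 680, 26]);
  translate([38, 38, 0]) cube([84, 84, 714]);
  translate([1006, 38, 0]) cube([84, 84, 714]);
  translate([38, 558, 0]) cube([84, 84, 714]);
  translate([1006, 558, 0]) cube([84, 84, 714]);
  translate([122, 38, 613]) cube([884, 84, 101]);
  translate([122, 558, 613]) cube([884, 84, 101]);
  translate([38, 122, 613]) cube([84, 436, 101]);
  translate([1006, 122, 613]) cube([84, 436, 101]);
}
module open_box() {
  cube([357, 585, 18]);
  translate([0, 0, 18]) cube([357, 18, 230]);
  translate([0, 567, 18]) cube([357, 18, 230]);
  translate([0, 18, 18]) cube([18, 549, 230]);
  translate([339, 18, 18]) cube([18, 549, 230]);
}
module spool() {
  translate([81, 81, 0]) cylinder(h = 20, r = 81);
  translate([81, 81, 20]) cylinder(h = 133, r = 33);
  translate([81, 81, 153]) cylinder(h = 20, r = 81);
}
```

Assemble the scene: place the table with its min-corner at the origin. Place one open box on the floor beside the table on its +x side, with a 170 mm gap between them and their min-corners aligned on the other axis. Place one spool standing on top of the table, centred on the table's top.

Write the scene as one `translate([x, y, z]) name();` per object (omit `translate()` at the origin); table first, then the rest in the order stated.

table();
translate([1298, 0, 0]) open_box();
translate([483, 259, 740]) spool();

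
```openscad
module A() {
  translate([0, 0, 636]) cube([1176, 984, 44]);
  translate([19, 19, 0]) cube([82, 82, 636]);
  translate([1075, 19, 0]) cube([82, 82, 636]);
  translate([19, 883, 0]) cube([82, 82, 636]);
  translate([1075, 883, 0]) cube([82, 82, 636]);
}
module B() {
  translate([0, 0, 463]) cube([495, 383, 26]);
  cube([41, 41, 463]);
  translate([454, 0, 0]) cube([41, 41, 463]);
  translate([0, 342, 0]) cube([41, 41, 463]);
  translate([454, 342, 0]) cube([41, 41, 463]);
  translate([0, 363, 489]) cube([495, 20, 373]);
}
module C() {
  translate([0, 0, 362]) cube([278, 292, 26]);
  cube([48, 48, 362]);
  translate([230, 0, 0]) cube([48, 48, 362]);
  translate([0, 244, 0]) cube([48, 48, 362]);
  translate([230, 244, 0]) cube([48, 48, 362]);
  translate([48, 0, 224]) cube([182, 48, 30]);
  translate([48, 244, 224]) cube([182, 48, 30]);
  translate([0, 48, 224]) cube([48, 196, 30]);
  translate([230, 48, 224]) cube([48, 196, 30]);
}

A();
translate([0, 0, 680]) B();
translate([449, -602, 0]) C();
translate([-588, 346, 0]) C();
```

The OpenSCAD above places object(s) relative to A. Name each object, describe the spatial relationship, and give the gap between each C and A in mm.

A is a table. B is a chair. C is a stool. The chair is on top of the table. Two stools sit around the table at the −y, −x sides. The gap between each stool and the table is 310 mm.

Each stool's nearest face is 310 mm from the table's bounding box.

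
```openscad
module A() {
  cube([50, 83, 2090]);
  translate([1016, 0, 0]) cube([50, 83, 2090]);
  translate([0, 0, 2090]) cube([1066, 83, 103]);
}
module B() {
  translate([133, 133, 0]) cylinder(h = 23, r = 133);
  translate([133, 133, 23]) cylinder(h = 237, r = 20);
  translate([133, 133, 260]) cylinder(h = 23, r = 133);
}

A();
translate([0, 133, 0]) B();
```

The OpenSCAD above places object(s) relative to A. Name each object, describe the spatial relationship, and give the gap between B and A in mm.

The spool's nearest face is 50 mm from the door frame's +y face.

A is a door frame. B is a spool. The spool is on the floor beside the door frame on its +y side. The gap between the spool and the door frame is 50 mm.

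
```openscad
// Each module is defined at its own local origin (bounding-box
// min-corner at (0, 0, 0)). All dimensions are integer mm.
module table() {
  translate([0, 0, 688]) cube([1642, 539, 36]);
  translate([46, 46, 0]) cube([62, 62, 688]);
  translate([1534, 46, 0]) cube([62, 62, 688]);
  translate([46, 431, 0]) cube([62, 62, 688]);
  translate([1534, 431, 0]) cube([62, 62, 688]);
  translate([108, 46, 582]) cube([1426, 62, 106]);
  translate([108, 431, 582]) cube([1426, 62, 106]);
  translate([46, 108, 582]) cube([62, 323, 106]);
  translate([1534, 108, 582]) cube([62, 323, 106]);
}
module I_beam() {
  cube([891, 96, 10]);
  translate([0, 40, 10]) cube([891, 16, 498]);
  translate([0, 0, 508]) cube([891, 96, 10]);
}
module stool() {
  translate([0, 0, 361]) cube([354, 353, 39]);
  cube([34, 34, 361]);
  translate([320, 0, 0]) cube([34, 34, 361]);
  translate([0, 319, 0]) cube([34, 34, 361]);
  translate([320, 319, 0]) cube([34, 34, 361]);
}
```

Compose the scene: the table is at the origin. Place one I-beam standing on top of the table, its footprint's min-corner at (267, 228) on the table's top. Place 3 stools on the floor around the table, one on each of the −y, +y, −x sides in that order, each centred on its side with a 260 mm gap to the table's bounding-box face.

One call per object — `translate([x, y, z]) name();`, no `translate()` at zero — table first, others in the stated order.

table();
translate([267, 228, 724]) I_beam();
translate([644, -613, 0]) stool();
translate([644, 799, 0]) stool();
translate([-614, 93, 0]) stool();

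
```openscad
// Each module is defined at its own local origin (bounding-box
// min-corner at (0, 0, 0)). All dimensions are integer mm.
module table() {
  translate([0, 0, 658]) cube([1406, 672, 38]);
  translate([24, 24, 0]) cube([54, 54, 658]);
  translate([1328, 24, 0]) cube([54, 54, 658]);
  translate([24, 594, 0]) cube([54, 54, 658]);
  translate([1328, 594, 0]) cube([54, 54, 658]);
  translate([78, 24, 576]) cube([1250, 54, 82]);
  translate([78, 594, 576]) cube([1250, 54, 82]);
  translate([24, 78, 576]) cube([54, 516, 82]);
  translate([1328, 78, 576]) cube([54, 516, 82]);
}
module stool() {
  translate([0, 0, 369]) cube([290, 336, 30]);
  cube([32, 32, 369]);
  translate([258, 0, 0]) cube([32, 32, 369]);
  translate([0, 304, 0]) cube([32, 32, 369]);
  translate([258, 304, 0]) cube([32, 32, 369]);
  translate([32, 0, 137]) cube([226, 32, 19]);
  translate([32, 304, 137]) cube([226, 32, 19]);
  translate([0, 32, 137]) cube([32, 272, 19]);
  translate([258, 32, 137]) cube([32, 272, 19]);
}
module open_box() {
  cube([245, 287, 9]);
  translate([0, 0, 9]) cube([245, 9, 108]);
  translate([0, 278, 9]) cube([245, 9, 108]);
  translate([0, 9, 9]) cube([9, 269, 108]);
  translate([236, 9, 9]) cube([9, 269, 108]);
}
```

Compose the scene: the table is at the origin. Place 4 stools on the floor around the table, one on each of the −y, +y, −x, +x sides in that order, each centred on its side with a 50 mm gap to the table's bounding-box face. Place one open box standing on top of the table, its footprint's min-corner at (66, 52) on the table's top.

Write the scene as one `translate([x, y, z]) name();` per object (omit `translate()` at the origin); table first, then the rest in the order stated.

table();
translate([558, -386, 0]) stool();
translate([558, 722, 0]) stool();
translate([-340, 168, 0]) stool();
translate([1456, 168, 0]) stool();
translate([66, 52, 696]) open_box();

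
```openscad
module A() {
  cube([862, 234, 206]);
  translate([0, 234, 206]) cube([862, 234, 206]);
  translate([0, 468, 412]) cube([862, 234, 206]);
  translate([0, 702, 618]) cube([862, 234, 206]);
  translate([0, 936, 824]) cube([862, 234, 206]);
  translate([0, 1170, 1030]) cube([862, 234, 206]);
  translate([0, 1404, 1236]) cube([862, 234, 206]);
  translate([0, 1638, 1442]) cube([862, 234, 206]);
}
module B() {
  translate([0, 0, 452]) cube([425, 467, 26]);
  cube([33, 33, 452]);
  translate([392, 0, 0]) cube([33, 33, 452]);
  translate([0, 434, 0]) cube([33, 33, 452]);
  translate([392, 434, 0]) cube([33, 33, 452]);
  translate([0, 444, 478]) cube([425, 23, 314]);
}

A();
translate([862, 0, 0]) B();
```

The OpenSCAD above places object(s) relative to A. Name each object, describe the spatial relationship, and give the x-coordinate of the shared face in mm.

A is a staircase. B is a chair. The chair is against the staircase's +x side, with their −y faces flush. The x-coordinate of the shared face is 862 mm.

The staircase's +x face and the chair's −x face are both at x = 862 mm.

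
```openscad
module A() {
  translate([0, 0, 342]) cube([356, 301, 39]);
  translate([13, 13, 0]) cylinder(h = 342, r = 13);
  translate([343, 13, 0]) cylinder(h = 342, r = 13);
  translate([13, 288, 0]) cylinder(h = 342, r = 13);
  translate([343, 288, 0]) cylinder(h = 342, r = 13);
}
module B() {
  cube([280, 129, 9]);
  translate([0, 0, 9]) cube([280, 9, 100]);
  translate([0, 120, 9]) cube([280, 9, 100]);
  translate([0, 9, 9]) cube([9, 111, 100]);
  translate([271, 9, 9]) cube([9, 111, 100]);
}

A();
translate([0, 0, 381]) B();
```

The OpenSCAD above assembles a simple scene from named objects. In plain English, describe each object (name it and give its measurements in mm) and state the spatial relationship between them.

A is a simple wooden stool: a rectangular seat 356 mm (x) by 301 mm (y), 39 mm thick, top face at z = 381 mm, on four round legs, each 26 mm in diameter. The legs rest on z = 0, each leg's axis is inset half a diameter from the nearest pair of seat edges (so the leg's bounding box is flush with the corner).

B is an open storage box with external size 280×129×109 mm and wall thickness 9 mm (the base is also 9 mm thick). The base covers the whole footprint; the four walls stand on the base, with the y-facing walls full-width and the x-facing walls fitting between their inner faces.

The open box is on top of the stool.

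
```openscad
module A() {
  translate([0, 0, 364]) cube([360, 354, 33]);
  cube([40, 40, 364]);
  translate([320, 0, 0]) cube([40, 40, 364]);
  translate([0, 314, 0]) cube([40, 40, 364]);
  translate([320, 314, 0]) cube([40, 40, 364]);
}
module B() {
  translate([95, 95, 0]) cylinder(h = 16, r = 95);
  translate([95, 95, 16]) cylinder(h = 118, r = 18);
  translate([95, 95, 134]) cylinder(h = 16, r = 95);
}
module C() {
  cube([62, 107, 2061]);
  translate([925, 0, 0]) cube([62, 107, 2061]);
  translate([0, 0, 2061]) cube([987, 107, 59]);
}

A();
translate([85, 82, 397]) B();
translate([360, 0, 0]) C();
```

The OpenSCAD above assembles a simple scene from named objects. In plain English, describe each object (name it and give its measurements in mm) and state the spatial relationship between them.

A is a four-legged stool. The seat is 360×354 mm, 33 mm thick, top at z = 397 mm. It stands on four square legs, each 40×40 mm in cross-section, from z = 0 to the seat underside, each flush with a corner of the seat.

B is a spool: two coaxial disc flanges of radius 95 mm and thickness 16 mm, joined by a core cylinder of radius 18 mm and height 118 mm. The lower flange rests on z = 0 and the three cylinders share a vertical axis.

C is a door frame. The clear opening is 863 mm wide and 2061 mm high. Two 62 mm wide jambs, 107 mm deep, stand either side of the opening from the floor to the top of the opening. A 59 mm thick head sits across the top of both jambs, spanning the full outside width of the frame.

The spool is on top of the stool, centred. The door frame is against the stool's +x side, with their −y faces flush.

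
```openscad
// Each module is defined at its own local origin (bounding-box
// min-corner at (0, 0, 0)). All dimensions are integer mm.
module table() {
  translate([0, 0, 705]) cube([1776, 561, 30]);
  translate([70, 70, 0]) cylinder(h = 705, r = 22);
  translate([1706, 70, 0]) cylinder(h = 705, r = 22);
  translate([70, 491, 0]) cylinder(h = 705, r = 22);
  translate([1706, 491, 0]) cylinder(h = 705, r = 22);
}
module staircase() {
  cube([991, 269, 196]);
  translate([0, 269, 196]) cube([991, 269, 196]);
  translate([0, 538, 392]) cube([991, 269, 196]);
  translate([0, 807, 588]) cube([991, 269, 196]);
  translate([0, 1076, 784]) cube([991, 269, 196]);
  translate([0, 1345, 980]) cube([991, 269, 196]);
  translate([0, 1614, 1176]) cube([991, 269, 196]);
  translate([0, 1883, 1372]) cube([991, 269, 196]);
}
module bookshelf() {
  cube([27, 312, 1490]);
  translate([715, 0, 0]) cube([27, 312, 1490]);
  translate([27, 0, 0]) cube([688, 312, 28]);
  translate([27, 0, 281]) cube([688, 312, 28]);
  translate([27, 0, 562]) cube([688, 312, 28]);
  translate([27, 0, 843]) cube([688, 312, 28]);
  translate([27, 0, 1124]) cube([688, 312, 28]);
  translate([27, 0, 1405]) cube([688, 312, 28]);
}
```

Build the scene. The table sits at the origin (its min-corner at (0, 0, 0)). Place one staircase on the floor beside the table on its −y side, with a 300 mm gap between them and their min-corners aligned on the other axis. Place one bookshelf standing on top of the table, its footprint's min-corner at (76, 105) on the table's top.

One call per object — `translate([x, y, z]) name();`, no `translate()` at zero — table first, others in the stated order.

table();
translate([0, -2452, 0]) staircase();
translate([76, 105, 735]) bookshelf();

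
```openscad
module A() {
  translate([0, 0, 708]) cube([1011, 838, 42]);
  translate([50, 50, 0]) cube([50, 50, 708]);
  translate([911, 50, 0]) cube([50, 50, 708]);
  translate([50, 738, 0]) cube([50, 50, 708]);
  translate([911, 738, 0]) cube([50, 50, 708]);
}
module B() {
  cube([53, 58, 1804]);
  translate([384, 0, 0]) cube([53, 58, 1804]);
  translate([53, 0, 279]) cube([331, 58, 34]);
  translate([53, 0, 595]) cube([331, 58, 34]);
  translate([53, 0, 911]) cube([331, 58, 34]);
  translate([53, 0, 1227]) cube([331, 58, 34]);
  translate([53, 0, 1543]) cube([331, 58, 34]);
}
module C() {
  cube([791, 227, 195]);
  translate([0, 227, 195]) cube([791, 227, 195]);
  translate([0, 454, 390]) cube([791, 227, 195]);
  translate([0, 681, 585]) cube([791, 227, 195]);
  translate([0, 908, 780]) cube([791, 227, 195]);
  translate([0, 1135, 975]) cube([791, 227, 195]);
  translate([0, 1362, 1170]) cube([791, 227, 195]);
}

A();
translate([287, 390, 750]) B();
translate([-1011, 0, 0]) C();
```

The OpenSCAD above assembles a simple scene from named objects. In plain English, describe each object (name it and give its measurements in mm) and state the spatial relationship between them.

A is a table: top 1011 mm (x) × 838 mm (y), 42 mm thick, upper face at z = 750 mm, on four 50×50 mm square legs, each inset 50 mm from the nearest pair of top edges, running from z = 0 to the bottom of the top.

B is a straight ladder. Two 53×58 mm vertical rails, 1804 mm tall, stand 437 mm apart (outside-to-outside) with their front faces coplanar on the −y side. 5 rungs, each 58 mm deep and 34 mm tall, span between the inner faces of the rails, front faces flush with the rails. The lowest rung's underside is at z = 279 mm and rungs are spaced 316 mm apart (underside to underside).

C is a run of 7 identical solid stair steps. Each tread is 791×227 mm and each step block is 195 mm high. Step 1 rests on the floor; step k is offset from step 1 by (k−1)×227 mm in y and (k−1)×195 mm in z.

The ladder is on top of the table, centred. The staircase is on the floor beside the table on its −x side.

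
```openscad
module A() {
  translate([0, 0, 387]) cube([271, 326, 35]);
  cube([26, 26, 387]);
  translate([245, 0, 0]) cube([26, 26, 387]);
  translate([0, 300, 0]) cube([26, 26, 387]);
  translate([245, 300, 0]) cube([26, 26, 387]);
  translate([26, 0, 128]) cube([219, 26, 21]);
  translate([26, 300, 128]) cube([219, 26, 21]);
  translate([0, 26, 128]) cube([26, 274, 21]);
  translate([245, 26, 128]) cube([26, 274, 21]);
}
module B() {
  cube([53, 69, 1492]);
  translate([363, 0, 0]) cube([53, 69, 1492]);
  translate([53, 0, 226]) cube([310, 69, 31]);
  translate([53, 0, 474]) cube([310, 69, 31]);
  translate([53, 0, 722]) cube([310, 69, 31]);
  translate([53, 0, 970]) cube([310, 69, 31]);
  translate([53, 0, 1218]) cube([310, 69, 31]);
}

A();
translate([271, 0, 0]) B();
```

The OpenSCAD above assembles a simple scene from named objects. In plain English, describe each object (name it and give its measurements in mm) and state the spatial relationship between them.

A is a four-legged stool. The seat is a 271×326×35 mm slab whose top surface is at z = 422 mm; four square legs, each 26×26 mm in cross-section, run from the floor (z = 0) to the underside of the seat, each flush with a corner of the seat. Four stretchers, 26 mm wide and 21 mm tall, connect adjacent legs with their undersides at z = 128 mm, each running between the inner faces of the legs it joins and aligned with the legs' outer faces on the other axis.

B is a straight ladder. Two 53×69 mm vertical rails, 1492 mm tall, stand 416 mm apart (outside-to-outside) with their front faces coplanar on the −y side. 5 rungs, each 69 mm deep and 31 mm tall, span between the inner faces of the rails, front faces flush with the rails. The lowest rung's underside is at z = 226 mm and rungs are spaced 248 mm apart (underside to underside).

The ladder is against the stool's +x side, with their −y faces flush.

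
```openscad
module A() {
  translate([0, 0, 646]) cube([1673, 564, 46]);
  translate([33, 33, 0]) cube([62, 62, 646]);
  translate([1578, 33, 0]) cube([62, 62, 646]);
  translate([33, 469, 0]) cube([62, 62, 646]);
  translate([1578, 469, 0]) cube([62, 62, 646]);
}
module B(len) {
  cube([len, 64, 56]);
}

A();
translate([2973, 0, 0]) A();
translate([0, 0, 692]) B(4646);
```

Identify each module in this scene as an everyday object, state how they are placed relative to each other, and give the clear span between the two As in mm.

A is a table. B is a beam. A beam spans the tops of two tables. The clear span between the two tables is 1300 mm.

Second table starts at x = 2973; first ends at x = 1673; clear span = 2973 − 1673 = 1300 mm.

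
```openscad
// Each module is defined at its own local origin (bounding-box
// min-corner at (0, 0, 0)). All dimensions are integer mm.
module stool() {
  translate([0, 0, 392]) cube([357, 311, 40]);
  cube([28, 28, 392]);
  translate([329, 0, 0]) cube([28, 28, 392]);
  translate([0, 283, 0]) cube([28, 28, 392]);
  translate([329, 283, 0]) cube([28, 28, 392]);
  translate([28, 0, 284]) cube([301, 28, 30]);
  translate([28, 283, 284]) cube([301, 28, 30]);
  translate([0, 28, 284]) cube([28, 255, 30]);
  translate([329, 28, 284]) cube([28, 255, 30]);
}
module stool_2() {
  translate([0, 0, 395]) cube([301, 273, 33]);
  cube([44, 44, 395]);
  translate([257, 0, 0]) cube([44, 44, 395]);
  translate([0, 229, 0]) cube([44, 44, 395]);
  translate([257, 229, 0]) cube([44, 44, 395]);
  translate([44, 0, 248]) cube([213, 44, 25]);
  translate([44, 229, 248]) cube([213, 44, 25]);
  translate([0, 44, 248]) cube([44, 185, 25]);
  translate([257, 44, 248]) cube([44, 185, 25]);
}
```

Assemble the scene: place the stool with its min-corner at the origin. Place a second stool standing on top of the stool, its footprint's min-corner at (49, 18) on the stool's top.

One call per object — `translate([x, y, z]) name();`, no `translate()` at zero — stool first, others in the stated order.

stool();
translate([49, 18, 432]) stool_2();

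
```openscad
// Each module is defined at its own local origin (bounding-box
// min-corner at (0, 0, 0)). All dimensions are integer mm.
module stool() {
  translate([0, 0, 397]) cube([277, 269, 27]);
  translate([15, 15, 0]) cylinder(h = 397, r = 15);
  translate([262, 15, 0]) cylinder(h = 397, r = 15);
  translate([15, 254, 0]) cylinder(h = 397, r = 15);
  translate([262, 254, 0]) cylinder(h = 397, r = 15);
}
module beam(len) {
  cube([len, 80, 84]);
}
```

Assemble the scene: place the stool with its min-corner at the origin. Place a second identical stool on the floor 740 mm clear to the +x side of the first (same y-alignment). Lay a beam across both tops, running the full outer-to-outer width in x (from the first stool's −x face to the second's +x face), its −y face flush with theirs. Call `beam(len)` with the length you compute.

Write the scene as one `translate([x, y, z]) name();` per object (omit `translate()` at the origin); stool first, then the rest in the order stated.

stool();
translate([1017, 0, 0]) stool();
translate([0, 0, 424]) beam(1294);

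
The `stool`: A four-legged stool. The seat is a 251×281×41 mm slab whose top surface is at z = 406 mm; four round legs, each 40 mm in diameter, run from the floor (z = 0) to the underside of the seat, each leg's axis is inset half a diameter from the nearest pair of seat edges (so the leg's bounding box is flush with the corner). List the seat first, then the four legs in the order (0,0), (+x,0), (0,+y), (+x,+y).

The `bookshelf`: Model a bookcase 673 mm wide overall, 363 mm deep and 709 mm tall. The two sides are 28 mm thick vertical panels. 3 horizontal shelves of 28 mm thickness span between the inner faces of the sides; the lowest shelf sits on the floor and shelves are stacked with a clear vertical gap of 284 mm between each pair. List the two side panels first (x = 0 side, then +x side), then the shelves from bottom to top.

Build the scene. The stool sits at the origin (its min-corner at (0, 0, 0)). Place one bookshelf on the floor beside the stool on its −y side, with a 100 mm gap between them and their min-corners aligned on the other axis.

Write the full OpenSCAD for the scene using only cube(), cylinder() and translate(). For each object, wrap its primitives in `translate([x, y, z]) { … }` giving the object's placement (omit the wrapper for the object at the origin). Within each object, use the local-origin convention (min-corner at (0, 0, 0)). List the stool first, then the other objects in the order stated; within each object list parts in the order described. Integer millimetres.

translate([0, 0, 365]) cube([251, 281, 41]);
translate([20, 20, 0]) cylinder(h = 365, r = 20);
translate([231, 20, 0]) cylinder(h = 365, r = 20);
translate([20, 261, 0]) cylinder(h = 365, r = 20);
translate([231, 261, 0]) cylinder(h = 365, r = 20);
translate([0, -463, 0]) {
  cube([28, 363, 709]);
  translate([645, 0, 0]) cube([28, 363, 709]);
  translate([28, 0, 0]) cube([617, 363, 28]);
  translate([28, 0, 312]) cube([617, 363, 28]);
  translate([28, 0, 624]) cube([617, 363, 28]);
}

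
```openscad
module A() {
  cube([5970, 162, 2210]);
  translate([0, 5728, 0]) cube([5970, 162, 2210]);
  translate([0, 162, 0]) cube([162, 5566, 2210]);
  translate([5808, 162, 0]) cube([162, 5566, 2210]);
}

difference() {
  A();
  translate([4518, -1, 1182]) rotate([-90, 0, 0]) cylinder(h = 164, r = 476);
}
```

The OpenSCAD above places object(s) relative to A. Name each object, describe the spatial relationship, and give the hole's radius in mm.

A is a house frame. The house frame has a circular hole through its front wall. The hole's radius is 476 mm.

The subtracted cylinder has r = 476 mm.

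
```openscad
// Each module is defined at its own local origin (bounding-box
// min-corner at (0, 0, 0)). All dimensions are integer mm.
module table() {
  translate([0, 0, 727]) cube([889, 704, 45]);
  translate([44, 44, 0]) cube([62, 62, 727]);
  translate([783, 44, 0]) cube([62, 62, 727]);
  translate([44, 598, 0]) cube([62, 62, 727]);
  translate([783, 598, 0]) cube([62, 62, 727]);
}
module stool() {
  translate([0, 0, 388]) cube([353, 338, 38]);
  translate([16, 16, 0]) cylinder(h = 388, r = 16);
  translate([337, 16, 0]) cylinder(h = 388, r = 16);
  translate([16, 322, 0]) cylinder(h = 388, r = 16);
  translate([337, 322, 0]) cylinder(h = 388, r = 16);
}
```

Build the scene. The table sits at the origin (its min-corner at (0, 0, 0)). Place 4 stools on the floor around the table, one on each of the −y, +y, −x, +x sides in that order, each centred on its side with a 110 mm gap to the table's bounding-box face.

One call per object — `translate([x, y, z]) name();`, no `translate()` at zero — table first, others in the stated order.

table();
translate([268, -448, 0]) stool();
translate([268, 814, 0]) stool();
translate([-463, 183, 0]) stool();
translate([999, 183, 0]) stool();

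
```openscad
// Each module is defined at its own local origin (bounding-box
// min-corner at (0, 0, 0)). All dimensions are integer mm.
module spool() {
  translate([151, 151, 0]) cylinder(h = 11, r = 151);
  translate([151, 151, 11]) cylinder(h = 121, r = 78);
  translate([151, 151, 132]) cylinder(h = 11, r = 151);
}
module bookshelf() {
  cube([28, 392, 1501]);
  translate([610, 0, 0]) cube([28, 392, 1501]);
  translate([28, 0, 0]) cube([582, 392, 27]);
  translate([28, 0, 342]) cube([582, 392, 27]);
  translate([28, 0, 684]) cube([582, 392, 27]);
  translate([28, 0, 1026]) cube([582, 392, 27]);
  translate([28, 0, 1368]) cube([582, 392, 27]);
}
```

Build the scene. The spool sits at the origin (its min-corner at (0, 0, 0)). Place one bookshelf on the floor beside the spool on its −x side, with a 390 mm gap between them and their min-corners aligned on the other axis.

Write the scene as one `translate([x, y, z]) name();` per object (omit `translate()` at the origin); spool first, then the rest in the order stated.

spool();
translate([-1028, 0, 0]) bookshelf();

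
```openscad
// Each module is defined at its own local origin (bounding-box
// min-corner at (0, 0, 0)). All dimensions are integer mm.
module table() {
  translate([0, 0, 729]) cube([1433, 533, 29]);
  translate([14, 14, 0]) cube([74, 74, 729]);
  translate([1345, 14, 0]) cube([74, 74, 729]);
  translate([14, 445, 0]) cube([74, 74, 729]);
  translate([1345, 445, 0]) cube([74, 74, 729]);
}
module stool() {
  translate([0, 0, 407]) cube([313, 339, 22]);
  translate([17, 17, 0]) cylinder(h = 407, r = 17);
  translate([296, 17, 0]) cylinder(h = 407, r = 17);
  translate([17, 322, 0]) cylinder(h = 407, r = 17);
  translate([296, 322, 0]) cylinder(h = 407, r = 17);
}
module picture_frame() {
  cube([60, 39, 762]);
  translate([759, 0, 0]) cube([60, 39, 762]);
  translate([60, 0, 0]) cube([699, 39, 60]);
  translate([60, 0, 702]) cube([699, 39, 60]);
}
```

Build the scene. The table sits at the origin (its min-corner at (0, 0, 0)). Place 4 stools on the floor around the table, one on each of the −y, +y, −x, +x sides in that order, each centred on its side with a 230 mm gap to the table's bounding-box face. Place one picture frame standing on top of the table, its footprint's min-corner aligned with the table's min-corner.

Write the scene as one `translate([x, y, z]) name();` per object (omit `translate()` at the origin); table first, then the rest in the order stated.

table();
translate([560, -569, 0]) stool();
translate([560, 763, 0]) stool();
translate([-543, 97, 0]) stool();
translate([1663, 97, 0]) stool();
translate([0, 0, 758]) picture_frame();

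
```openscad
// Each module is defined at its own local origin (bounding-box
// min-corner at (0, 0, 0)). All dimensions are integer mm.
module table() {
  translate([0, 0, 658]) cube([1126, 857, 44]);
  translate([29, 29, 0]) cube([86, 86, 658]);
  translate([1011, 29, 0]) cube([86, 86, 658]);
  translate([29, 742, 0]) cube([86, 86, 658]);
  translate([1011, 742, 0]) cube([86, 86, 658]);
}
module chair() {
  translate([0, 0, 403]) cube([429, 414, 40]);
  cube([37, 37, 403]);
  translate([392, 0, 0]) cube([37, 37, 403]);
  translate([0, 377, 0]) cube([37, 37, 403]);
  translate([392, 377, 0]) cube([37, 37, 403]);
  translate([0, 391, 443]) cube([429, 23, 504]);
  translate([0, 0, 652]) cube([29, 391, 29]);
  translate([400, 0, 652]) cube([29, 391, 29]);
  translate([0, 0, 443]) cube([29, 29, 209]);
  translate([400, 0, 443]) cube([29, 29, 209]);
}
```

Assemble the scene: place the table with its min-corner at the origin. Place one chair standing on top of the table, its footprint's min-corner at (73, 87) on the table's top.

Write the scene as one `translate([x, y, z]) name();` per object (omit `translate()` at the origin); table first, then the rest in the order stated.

table();
translate([73, 87, 702]) chair();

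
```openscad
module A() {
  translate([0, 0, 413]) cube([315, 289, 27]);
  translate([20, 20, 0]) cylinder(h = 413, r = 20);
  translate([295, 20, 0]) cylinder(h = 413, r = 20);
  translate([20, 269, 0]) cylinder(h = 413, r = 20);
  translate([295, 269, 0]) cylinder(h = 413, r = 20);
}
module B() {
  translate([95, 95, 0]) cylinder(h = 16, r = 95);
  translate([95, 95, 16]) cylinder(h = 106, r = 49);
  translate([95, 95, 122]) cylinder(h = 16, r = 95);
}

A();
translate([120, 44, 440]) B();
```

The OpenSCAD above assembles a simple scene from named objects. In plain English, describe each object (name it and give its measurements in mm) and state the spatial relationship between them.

A is a simple wooden stool: a rectangular seat 315 mm (x) by 289 mm (y), 27 mm thick, top face at z = 440 mm, on four round legs, each 40 mm in diameter. The legs rest on z = 0, each leg's axis is inset half a diameter from the nearest pair of seat edges (so the leg's bounding box is flush with the corner).

B is a spool: two coaxial disc flanges of radius 95 mm and thickness 16 mm, joined by a core cylinder of radius 49 mm and height 106 mm. The lower flange rests on z = 0 and the three cylinders share a vertical axis.

The spool is on top of the stool.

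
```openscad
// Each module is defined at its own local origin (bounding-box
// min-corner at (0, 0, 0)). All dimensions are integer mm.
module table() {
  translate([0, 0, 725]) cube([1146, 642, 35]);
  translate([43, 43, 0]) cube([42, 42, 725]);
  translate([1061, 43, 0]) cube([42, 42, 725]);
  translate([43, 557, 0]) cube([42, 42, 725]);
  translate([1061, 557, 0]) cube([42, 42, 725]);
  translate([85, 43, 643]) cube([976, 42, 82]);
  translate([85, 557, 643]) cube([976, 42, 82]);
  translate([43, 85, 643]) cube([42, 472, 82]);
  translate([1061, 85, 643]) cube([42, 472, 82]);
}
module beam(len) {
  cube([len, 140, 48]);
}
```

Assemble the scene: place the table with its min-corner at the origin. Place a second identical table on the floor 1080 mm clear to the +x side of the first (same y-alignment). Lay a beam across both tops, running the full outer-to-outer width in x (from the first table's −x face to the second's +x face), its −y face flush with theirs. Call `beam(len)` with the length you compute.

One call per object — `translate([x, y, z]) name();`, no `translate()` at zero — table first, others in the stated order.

table();
translate([2226, 0, 0]) table();
translate([0, 0, 760]) beam(3372);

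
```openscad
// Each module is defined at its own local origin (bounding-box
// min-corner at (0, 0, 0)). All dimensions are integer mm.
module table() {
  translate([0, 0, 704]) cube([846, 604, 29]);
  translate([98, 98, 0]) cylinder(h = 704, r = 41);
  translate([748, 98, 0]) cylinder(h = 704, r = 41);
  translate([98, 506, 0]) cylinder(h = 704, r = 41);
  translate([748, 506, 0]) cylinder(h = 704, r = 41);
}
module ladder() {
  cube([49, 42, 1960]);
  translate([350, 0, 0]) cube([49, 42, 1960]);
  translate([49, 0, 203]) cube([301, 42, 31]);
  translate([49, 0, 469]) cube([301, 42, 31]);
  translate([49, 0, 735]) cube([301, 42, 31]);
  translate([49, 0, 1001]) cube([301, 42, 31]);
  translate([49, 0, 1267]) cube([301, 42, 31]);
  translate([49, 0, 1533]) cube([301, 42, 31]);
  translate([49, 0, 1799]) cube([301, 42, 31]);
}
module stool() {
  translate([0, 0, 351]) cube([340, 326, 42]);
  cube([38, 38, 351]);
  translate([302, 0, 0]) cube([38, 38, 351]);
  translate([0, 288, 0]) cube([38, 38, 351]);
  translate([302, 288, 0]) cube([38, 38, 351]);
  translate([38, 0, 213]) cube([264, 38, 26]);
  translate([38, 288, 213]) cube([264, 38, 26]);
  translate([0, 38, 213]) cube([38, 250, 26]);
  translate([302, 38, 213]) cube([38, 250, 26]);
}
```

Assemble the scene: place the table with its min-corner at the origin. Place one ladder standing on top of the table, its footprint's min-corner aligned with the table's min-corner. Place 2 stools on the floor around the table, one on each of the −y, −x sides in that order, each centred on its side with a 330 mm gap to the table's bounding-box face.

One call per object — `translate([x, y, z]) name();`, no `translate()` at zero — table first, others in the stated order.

table();
translate([0, 0, 733]) ladder();
translate([253, -656, 0]) stool();
translate([-670, 139, 0]) stool();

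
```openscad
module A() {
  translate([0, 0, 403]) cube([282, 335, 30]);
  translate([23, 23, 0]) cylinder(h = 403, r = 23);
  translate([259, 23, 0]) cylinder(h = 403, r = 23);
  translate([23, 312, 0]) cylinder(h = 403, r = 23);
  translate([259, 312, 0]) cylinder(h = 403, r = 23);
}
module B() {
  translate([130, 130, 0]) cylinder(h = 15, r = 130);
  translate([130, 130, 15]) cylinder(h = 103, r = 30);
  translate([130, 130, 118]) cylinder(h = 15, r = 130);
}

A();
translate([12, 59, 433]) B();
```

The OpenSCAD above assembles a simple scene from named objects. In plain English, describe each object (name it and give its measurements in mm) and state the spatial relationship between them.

A is a simple wooden stool: a rectangular seat 282 mm (x) by 335 mm (y), 30 mm thick, top face at z = 433 mm, on four round legs, each 46 mm in diameter. The legs rest on z = 0, each leg's axis is inset half a diameter from the nearest pair of seat edges (so the leg's bounding box is flush with the corner).

B is a spool: two coaxial disc flanges of radius 130 mm and thickness 15 mm, joined by a core cylinder of radius 30 mm and height 103 mm. The lower flange rests on z = 0 and the three cylinders share a vertical axis.

The spool is on top of the stool.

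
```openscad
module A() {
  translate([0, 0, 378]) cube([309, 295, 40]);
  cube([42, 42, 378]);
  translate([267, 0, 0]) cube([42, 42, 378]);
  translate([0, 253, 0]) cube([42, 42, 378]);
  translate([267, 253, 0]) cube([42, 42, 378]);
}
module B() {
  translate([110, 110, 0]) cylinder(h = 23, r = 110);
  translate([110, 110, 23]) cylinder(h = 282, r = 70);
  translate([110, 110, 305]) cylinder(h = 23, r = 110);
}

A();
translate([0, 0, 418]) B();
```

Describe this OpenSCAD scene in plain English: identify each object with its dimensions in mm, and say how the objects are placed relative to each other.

A is a four-legged stool. The seat is a 309×295×40 mm slab whose top surface is at z = 418 mm; four square legs, each 42×42 mm in cross-section, run from the floor (z = 0) to the underside of the seat, each flush with a corner of the seat.

B is a spool: two coaxial disc flanges of radius 110 mm and thickness 23 mm, joined by a core cylinder of radius 70 mm and height 282 mm. The lower flange rests on z = 0 and the three cylinders share a vertical axis.

The spool is on top of the stool.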